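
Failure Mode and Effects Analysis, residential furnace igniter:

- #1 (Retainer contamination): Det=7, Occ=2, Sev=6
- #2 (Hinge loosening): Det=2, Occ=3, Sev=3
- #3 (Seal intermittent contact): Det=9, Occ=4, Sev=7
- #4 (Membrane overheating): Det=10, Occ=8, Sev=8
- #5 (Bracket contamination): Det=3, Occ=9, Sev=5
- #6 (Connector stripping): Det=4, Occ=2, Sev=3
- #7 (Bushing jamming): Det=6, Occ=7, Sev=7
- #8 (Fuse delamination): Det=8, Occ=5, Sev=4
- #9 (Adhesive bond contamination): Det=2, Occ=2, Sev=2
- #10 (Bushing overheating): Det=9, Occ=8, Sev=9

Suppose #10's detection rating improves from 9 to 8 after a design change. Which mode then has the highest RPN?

RPN = Severity × Occurrence × Detection:
  #1: 6 × 2 × 7 = 84
  #2: 3 × 3 × 2 = 18
  #3: 7 × 4 × 9 = 252
  #4: 8 × 8 × 10 = 640
  #5: 5 × 9 × 3 = 135
  #6: 3 × 2 × 4 = 24
  #7: 7 × 7 × 6 = 294
  #8: 4 × 5 × 8 = 160
  #9: 2 × 2 × 2 = 8
  #10: 9 × 8 × 9 = 648
After action: #10 → 9 × 8 × 8 = 576.
Revised RPNs: #4=640, #10=576, #7=294, #3=252, #8=160, #5=135, #1=84, #6=24, #2=18, #9=8.
Highest is now #4 (640).

#4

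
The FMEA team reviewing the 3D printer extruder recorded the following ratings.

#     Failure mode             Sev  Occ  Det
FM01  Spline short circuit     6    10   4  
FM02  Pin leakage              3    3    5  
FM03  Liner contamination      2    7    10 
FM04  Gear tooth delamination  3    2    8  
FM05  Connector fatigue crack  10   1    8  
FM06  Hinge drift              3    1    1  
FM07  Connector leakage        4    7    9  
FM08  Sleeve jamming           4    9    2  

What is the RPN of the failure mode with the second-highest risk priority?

RPN = Severity × Occurrence × Detection:
  FM01: 6 × 10 × 4 = 240
  FM02: 3 × 3 × 5 = 45
  FM03: 2 × 7 × 10 = 140
  FM04: 3 × 2 × 8 = 48
  FM05: 10 × 1 × 8 = 80
  FM06: 3 × 1 × 1 = 3
  FM07: 4 × 7 × 9 = 252
  FM08: 4 × 9 × 2 = 72
Sorted descending: 252, 240, 140, 80, 72, 48, 45, 3.
The second-highest RPN is 240 (FM01).

240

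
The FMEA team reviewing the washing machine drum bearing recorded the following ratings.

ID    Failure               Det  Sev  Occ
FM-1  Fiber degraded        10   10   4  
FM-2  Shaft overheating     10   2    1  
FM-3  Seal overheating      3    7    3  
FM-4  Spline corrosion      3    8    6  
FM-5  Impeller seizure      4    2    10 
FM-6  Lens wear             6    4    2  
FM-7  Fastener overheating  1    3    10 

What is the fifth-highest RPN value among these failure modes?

48

RPN = Severity × Occurrence × Detection:
  FM-1: 10 × 4 × 10 = 400
  FM-2: 2 × 1 × 10 = 20
  FM-3: 7 × 3 × 3 = 63
  FM-4: 8 × 6 × 3 = 144
  FM-5: 2 × 10 × 4 = 80
  FM-6: 4 × 2 × 6 = 48
  FM-7: 3 × 10 × 1 = 30
Sorted descending: 400, 144, 80, 63, 48, 30, 20.
The fifth-highest RPN is 48 (FM-6).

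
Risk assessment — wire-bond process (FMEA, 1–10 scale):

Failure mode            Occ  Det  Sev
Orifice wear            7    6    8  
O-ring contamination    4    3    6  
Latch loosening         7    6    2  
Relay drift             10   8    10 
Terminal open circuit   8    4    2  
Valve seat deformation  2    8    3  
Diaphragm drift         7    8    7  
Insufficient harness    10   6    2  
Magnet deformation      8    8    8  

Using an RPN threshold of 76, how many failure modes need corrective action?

6

RPN = Severity × Occurrence × Detection:
  Orifice wear: 8 × 7 × 6 = 336
  O-ring contamination: 6 × 4 × 3 = 72
  Latch loosening: 2 × 7 × 6 = 84
  Relay drift: 10 × 10 × 8 = 800
  Terminal open circuit: 2 × 8 × 4 = 64
  Valve seat deformation: 3 × 2 × 8 = 48
  Diaphragm drift: 7 × 7 × 8 = 392
  Insufficient harness: 2 × 10 × 6 = 120
  Magnet deformation: 8 × 8 × 8 = 512
Modes with RPN ≥ 76: Orifice wear (336), Latch loosening (84), Relay drift (800), Diaphragm drift (392), Insufficient harness (120), Magnet deformation (512) → 6.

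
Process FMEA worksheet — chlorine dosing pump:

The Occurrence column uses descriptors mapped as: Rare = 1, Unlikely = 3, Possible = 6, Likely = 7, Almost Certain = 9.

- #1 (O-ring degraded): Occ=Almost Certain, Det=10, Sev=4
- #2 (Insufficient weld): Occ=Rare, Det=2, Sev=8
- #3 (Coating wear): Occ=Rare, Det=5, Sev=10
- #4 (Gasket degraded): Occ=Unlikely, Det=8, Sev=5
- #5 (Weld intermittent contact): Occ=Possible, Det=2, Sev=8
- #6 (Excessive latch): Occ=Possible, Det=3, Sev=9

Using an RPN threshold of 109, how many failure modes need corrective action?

3

RPN = Severity × Occurrence × Detection:
  #1: 4 × 9 × 10 = 360
  #2: 8 × 1 × 2 = 16
  #3: 10 × 1 × 5 = 50
  #4: 5 × 3 × 8 = 120
  #5: 8 × 6 × 2 = 96
  #6: 9 × 6 × 3 = 162
Modes with RPN ≥ 109: #1 (360), #4 (120), #6 (162) → 3.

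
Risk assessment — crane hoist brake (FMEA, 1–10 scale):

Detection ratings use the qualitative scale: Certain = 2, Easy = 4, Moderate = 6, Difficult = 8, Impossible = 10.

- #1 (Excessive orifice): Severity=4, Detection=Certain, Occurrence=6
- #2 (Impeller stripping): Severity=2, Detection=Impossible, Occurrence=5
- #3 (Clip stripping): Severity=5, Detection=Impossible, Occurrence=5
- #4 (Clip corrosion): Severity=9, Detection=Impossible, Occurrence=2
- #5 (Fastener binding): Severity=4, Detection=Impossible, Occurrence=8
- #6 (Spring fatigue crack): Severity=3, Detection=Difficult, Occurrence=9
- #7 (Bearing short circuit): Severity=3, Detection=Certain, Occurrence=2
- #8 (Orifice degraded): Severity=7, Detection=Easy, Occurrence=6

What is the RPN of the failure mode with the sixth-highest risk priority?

100

RPN = Severity × Occurrence × Detection:
  #1: 4 × 6 × 2 = 48
  #2: 2 × 5 × 10 = 100
  #3: 5 × 5 × 10 = 250
  #4: 9 × 2 × 10 = 180
  #5: 4 × 8 × 10 = 320
  #6: 3 × 9 × 8 = 216
  #7: 3 × 2 × 2 = 12
  #8: 7 × 6 × 4 = 168
Sorted descending: 320, 250, 216, 180, 168, 100, 48, 12.
The sixth-highest RPN is 100 (#2).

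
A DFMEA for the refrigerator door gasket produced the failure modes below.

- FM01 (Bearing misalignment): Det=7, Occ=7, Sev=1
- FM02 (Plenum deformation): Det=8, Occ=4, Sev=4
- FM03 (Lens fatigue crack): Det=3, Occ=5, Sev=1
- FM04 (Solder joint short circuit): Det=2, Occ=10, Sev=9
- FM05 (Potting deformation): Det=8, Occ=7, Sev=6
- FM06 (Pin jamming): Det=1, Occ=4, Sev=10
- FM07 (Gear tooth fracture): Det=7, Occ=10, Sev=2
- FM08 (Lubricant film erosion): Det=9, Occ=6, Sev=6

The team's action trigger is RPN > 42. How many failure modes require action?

6

RPN = Severity × Occurrence × Detection:
  FM01: 1 × 7 × 7 = 49
  FM02: 4 × 4 × 8 = 128
  FM03: 1 × 5 × 3 = 15
  FM04: 9 × 10 × 2 = 180
  FM05: 6 × 7 × 8 = 336
  FM06: 10 × 4 × 1 = 40
  FM07: 2 × 10 × 7 = 140
  FM08: 6 × 6 × 9 = 324
Modes with RPN > 42: FM01 (49), FM02 (128), FM04 (180), FM05 (336), FM07 (140), FM08 (324) → 6.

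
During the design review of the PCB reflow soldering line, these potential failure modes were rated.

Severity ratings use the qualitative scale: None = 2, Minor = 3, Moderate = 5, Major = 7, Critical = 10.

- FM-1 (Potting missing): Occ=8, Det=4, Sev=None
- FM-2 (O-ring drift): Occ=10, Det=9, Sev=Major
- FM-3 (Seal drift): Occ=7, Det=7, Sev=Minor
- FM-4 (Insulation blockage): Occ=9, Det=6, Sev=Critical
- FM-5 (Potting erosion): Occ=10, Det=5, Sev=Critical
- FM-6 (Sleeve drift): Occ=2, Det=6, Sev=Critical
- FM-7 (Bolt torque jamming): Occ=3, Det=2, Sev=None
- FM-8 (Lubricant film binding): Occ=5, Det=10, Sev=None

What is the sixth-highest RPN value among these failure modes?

RPN = Severity × Occurrence × Detection:
  FM-1: 2 × 8 × 4 = 64
  FM-2: 7 × 10 × 9 = 630
  FM-3: 3 × 7 × 7 = 147
  FM-4: 10 × 9 × 6 = 540
  FM-5: 10 × 10 × 5 = 500
  FM-6: 10 × 2 × 6 = 120
  FM-7: 2 × 3 × 2 = 12
  FM-8: 2 × 5 × 10 = 100
Sorted descending: 630, 540, 500, 147, 120, 100, 64, 12.
The sixth-highest RPN is 100 (FM-8).

100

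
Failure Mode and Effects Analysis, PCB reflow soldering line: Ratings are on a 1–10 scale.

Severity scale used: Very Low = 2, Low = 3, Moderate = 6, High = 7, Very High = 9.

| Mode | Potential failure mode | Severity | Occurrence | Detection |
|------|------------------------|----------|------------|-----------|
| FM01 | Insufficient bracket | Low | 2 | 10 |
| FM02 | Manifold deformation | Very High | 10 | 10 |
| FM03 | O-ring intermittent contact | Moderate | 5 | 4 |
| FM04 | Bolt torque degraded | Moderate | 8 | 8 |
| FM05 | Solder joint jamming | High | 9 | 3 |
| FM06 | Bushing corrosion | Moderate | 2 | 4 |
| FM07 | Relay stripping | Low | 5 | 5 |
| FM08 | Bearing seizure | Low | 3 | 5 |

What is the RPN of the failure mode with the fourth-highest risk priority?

120

RPN = Severity × Occurrence × Detection:
  FM01: 3 × 2 × 10 = 60
  FM02: 9 × 10 × 10 = 900
  FM03: 6 × 5 × 4 = 120
  FM04: 6 × 8 × 8 = 384
  FM05: 7 × 9 × 3 = 189
  FM06: 6 × 2 × 4 = 48
  FM07: 3 × 5 × 5 = 75
  FM08: 3 × 3 × 5 = 45
Sorted descending: 900, 384, 189, 120, 75, 60, 48, 45.
The fourth-highest RPN is 120 (FM03).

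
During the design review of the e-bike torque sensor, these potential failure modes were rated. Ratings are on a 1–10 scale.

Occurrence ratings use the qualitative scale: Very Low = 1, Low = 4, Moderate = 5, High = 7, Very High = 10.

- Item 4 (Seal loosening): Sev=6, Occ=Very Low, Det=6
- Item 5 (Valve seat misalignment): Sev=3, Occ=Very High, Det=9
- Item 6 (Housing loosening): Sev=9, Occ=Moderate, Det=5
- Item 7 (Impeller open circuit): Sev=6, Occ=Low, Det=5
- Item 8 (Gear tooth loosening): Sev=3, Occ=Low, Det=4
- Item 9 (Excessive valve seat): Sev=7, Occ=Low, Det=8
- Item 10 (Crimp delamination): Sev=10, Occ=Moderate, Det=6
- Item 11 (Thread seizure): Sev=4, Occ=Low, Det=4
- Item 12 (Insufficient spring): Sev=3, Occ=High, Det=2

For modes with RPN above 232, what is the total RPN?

RPN = Severity × Occurrence × Detection:
  Item 4: 6 × 1 × 6 = 36
  Item 5: 3 × 10 × 9 = 270
  Item 6: 9 × 5 × 5 = 225
  Item 7: 6 × 4 × 5 = 120
  Item 8: 3 × 4 × 4 = 48
  Item 9: 7 × 4 × 8 = 224
  Item 10: 10 × 5 × 6 = 300
  Item 11: 4 × 4 × 4 = 64
  Item 12: 3 × 7 × 2 = 42
RPN > 232: Item 5 (270), Item 10 (300).
Sum: 270 + 300 = 570.

570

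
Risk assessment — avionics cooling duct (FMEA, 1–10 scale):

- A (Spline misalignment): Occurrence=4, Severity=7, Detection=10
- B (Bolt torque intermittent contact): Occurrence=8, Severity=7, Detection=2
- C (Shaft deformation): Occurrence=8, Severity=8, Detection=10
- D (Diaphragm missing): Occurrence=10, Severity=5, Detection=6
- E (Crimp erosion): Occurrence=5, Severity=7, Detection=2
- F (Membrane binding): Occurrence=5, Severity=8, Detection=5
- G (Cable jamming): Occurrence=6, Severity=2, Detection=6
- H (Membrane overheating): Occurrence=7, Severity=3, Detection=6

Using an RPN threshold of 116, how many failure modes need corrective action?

RPN = Severity × Occurrence × Detection:
  A: 7 × 4 × 10 = 280
  B: 7 × 8 × 2 = 112
  C: 8 × 8 × 10 = 640
  D: 5 × 10 × 6 = 300
  E: 7 × 5 × 2 = 70
  F: 8 × 5 × 5 = 200
  G: 2 × 6 × 6 = 72
  H: 3 × 7 × 6 = 126
Modes with RPN ≥ 116: A (280), C (640), D (300), F (200), H (126) → 5.

5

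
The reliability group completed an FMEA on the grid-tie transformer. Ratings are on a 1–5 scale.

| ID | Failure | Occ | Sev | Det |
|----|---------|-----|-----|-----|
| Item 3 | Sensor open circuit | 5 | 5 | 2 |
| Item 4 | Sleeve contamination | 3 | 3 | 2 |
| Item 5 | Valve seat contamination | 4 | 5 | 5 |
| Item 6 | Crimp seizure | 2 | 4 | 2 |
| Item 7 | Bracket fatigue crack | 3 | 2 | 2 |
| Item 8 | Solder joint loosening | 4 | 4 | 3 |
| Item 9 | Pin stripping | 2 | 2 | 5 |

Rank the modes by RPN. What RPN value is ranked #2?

RPN = Severity × Occurrence × Detection:
  Item 3: 5 × 5 × 2 = 50
  Item 4: 3 × 3 × 2 = 18
  Item 5: 5 × 4 × 5 = 100
  Item 6: 4 × 2 × 2 = 16
  Item 7: 2 × 3 × 2 = 12
  Item 8: 4 × 4 × 3 = 48
  Item 9: 2 × 2 × 5 = 20
Sorted descending: 100, 50, 48, 20, 18, 16, 12.
The second-highest RPN is 50 (Item 3).

50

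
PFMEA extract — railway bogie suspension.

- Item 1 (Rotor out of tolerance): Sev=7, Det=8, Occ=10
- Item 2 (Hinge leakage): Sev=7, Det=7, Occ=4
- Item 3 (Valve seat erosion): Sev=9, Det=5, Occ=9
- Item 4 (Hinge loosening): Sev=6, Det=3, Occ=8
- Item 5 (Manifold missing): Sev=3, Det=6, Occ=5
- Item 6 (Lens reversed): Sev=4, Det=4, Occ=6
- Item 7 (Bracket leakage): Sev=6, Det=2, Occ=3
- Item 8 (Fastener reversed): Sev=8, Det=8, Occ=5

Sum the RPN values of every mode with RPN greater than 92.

RPN = Severity × Occurrence × Detection:
  Item 1: 7 × 10 × 8 = 560
  Item 2: 7 × 4 × 7 = 196
  Item 3: 9 × 9 × 5 = 405
  Item 4: 6 × 8 × 3 = 144
  Item 5: 3 × 5 × 6 = 90
  Item 6: 4 × 6 × 4 = 96
  Item 7: 6 × 3 × 2 = 36
  Item 8: 8 × 5 × 8 = 320
RPN > 92: Item 1 (560), Item 2 (196), Item 3 (405), Item 4 (144), Item 6 (96), Item 8 (320).
Sum: 560 + 196 + 405 + 144 + 96 + 320 = 1721.

1721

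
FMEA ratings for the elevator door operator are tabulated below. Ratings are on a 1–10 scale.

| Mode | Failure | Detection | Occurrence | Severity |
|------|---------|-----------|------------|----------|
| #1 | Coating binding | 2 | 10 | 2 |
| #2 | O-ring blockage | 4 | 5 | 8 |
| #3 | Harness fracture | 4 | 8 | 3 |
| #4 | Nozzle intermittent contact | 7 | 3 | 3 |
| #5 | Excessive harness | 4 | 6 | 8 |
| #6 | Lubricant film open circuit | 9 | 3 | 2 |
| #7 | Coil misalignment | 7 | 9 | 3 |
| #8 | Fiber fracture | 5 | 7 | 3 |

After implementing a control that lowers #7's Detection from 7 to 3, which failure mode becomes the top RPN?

RPN = Severity × Occurrence × Detection:
  #1: 2 × 10 × 2 = 40
  #2: 8 × 5 × 4 = 160
  #3: 3 × 8 × 4 = 96
  #4: 3 × 3 × 7 = 63
  #5: 8 × 6 × 4 = 192
  #6: 2 × 3 × 9 = 54
  #7: 3 × 9 × 7 = 189
  #8: 3 × 7 × 5 = 105
After action: #7 → 3 × 9 × 3 = 81.
Revised RPNs: #5=192, #2=160, #8=105, #3=96, #7=81, #4=63, #6=54, #1=40.
Highest is now #5 (192).

#5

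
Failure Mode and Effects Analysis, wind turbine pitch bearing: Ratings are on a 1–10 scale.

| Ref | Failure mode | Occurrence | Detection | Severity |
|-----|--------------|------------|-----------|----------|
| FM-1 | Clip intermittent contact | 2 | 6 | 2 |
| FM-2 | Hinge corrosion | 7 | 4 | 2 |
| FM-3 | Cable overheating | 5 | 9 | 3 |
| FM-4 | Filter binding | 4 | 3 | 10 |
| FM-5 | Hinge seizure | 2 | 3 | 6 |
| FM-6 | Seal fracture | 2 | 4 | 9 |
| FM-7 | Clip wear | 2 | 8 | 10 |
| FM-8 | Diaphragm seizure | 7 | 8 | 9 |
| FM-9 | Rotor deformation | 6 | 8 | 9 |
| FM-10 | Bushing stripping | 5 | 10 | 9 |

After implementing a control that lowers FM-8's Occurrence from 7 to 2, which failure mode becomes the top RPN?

RPN = Severity × Occurrence × Detection:
  FM-1: 2 × 2 × 6 = 24
  FM-2: 2 × 7 × 4 = 56
  FM-3: 3 × 5 × 9 = 135
  FM-4: 10 × 4 × 3 = 120
  FM-5: 6 × 2 × 3 = 36
  FM-6: 9 × 2 × 4 = 72
  FM-7: 10 × 2 × 8 = 160
  FM-8: 9 × 7 × 8 = 504
  FM-9: 9 × 6 × 8 = 432
  FM-10: 9 × 5 × 10 = 450
After action: FM-8 → 9 × 2 × 8 = 144.
Revised RPNs: FM-10=450, FM-9=432, FM-7=160, FM-8=144, FM-3=135, FM-4=120, FM-6=72, FM-2=56, FM-5=36, FM-1=24.
Highest is now FM-10 (450).

FM-10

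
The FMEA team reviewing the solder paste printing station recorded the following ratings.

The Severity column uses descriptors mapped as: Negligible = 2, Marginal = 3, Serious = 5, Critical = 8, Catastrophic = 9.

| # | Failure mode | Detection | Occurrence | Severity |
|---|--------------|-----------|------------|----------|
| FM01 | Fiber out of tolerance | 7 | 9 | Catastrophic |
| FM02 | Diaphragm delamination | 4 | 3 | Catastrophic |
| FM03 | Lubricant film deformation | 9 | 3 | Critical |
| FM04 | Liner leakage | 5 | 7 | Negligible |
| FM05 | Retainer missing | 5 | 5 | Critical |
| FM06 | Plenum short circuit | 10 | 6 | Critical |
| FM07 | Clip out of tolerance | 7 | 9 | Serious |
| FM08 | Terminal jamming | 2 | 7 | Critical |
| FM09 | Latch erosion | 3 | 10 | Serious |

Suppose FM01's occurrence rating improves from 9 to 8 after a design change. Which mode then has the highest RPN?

FM01

RPN = Severity × Occurrence × Detection:
  FM01: 9 × 9 × 7 = 567
  FM02: 9 × 3 × 4 = 108
  FM03: 8 × 3 × 9 = 216
  FM04: 2 × 7 × 5 = 70
  FM05: 8 × 5 × 5 = 200
  FM06: 8 × 6 × 10 = 480
  FM07: 5 × 9 × 7 = 315
  FM08: 8 × 7 × 2 = 112
  FM09: 5 × 10 × 3 = 150
After action: FM01 → 9 × 8 × 7 = 504.
Revised RPNs: FM01=504, FM06=480, FM07=315, FM03=216, FM05=200, FM09=150, FM08=112, FM02=108, FM04=70.
Highest is now FM01 (504).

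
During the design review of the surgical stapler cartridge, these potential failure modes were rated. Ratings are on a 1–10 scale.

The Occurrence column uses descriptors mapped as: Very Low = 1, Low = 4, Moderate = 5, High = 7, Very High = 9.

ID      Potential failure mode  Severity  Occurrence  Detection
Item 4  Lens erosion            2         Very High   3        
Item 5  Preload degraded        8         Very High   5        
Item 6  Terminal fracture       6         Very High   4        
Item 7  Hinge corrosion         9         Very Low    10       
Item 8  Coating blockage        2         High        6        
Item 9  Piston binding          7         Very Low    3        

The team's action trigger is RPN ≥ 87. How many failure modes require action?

RPN = Severity × Occurrence × Detection:
  Item 4: 2 × 9 × 3 = 54
  Item 5: 8 × 9 × 5 = 360
  Item 6: 6 × 9 × 4 = 216
  Item 7: 9 × 1 × 10 = 90
  Item 8: 2 × 7 × 6 = 84
  Item 9: 7 × 1 × 3 = 21
Modes with RPN ≥ 87: Item 5 (360), Item 6 (216), Item 7 (90) → 3.

3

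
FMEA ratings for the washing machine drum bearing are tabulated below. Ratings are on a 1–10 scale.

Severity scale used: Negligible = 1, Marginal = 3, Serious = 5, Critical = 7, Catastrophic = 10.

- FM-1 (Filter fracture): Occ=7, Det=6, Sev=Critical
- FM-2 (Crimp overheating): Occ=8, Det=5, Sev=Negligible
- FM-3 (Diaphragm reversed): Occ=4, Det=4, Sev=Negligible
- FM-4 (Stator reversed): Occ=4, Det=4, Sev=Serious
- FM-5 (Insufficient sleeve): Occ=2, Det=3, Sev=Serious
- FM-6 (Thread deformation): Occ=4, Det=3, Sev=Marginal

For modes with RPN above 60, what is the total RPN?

RPN = Severity × Occurrence × Detection:
  FM-1: 7 × 7 × 6 = 294
  FM-2: 1 × 8 × 5 = 40
  FM-3: 1 × 4 × 4 = 16
  FM-4: 5 × 4 × 4 = 80
  FM-5: 5 × 2 × 3 = 30
  FM-6: 3 × 4 × 3 = 36
RPN > 60: FM-1 (294), FM-4 (80).
Sum: 294 + 80 = 374.

374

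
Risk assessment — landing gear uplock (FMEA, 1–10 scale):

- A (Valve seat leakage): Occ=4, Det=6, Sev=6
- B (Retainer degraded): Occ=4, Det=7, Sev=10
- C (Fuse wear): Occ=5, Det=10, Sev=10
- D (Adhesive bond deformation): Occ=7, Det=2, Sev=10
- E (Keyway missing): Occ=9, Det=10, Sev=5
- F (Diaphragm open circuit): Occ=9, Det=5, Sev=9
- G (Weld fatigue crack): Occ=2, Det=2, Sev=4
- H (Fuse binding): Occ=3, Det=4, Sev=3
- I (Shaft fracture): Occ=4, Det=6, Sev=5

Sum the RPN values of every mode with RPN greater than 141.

1779

RPN = Severity × Occurrence × Detection:
  A: 6 × 4 × 6 = 144
  B: 10 × 4 × 7 = 280
  C: 10 × 5 × 10 = 500
  D: 10 × 7 × 2 = 140
  E: 5 × 9 × 10 = 450
  F: 9 × 9 × 5 = 405
  G: 4 × 2 × 2 = 16
  H: 3 × 3 × 4 = 36
  I: 5 × 4 × 6 = 120
RPN > 141: A (144), B (280), C (500), E (450), F (405).
Sum: 144 + 280 + 500 + 450 + 405 = 1779.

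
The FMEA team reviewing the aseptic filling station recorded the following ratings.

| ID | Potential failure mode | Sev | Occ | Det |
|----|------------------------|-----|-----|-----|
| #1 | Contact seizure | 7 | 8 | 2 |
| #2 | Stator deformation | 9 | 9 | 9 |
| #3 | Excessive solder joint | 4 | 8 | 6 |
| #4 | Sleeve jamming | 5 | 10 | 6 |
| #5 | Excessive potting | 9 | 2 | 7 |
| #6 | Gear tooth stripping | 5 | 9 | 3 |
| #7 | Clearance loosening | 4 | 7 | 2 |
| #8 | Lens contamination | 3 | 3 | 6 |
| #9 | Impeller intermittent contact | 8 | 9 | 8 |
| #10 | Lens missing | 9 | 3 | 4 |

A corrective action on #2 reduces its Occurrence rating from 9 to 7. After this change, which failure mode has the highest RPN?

RPN = Severity × Occurrence × Detection:
  #1: 7 × 8 × 2 = 112
  #2: 9 × 9 × 9 = 729
  #3: 4 × 8 × 6 = 192
  #4: 5 × 10 × 6 = 300
  #5: 9 × 2 × 7 = 126
  #6: 5 × 9 × 3 = 135
  #7: 4 × 7 × 2 = 56
  #8: 3 × 3 × 6 = 54
  #9: 8 × 9 × 8 = 576
  #10: 9 × 3 × 4 = 108
After action: #2 → 9 × 7 × 9 = 567.
Revised RPNs: #9=576, #2=567, #4=300, #3=192, #6=135, #5=126, #1=112, #10=108, #7=56, #8=54.
Highest is now #9 (576).

#9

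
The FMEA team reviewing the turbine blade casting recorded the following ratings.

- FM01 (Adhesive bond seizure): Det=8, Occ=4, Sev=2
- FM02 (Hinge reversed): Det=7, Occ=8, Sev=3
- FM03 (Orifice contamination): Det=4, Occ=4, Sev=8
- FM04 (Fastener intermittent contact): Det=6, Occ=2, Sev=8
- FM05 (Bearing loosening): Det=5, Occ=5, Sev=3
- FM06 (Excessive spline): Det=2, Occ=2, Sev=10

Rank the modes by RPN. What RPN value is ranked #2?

RPN = Severity × Occurrence × Detection:
  FM01: 2 × 4 × 8 = 64
  FM02: 3 × 8 × 7 = 168
  FM03: 8 × 4 × 4 = 128
  FM04: 8 × 2 × 6 = 96
  FM05: 3 × 5 × 5 = 75
  FM06: 10 × 2 × 2 = 40
Sorted descending: 168, 128, 96, 75, 64, 40.
The second-highest RPN is 128 (FM03).

128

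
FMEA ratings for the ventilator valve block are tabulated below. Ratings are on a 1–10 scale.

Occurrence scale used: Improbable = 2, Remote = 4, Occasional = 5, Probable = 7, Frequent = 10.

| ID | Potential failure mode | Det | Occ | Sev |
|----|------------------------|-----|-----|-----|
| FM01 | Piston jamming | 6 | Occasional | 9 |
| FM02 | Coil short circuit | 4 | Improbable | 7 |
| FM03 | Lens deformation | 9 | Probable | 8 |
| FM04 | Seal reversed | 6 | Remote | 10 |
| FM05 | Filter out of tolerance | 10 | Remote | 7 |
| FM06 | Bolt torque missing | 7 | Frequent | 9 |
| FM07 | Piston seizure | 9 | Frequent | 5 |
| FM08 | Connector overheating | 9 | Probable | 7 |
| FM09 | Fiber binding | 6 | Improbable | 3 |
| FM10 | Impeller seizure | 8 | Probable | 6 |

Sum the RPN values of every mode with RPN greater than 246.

RPN = Severity × Occurrence × Detection:
  FM01: 9 × 5 × 6 = 270
  FM02: 7 × 2 × 4 = 56
  FM03: 8 × 7 × 9 = 504
  FM04: 10 × 4 × 6 = 240
  FM05: 7 × 4 × 10 = 280
  FM06: 9 × 10 × 7 = 630
  FM07: 5 × 10 × 9 = 450
  FM08: 7 × 7 × 9 = 441
  FM09: 3 × 2 × 6 = 36
  FM10: 6 × 7 × 8 = 336
RPN > 246: FM01 (270), FM03 (504), FM05 (280), FM06 (630), FM07 (450), FM08 (441), FM10 (336).
Sum: 270 + 504 + 280 + 630 + 450 + 441 + 336 = 2911.

2911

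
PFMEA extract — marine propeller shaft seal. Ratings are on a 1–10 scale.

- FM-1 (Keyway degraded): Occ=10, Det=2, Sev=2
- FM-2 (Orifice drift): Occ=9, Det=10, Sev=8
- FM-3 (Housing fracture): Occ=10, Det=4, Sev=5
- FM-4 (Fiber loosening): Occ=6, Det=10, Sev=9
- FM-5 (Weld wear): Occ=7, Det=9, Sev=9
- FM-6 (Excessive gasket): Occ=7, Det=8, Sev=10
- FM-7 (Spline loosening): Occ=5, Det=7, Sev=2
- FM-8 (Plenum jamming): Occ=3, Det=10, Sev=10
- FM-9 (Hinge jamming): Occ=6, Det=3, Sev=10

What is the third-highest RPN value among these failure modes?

RPN = Severity × Occurrence × Detection:
  FM-1: 2 × 10 × 2 = 40
  FM-2: 8 × 9 × 10 = 720
  FM-3: 5 × 10 × 4 = 200
  FM-4: 9 × 6 × 10 = 540
  FM-5: 9 × 7 × 9 = 567
  FM-6: 10 × 7 × 8 = 560
  FM-7: 2 × 5 × 7 = 70
  FM-8: 10 × 3 × 10 = 300
  FM-9: 10 × 6 × 3 = 180
Sorted descending: 720, 567, 560, 540, 300, 200, 180, 70, 40.
The third-highest RPN is 560 (FM-6).

560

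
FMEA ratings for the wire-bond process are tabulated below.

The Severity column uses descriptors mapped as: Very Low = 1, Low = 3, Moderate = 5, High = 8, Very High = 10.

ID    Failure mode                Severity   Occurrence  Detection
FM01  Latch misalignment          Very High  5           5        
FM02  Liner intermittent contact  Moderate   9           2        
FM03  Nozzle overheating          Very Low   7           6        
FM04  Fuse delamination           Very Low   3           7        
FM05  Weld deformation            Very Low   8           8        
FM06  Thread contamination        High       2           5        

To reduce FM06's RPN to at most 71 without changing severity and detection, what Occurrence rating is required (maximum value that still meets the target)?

FM06: S=8, O=2, D=5 → current RPN = 80.
Fixed product = 40. Need 40 × O ≤ 71, so O ≤ 71/40 = 1.77.
Maximum integer Occurrence rating = 1 (gives RPN 40; O=2 would give 80 > 71).

1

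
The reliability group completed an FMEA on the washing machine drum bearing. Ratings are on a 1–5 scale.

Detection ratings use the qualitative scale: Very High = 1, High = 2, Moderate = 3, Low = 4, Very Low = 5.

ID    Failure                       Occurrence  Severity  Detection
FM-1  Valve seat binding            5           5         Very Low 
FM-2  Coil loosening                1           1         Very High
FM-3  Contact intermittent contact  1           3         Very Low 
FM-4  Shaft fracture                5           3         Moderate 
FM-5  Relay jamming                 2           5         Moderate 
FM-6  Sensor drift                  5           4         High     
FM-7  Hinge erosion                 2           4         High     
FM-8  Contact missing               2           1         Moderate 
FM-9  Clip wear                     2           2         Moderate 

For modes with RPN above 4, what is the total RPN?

289

RPN = Severity × Occurrence × Detection:
  FM-1: 5 × 5 × 5 = 125
  FM-2: 1 × 1 × 1 = 1
  FM-3: 3 × 1 × 5 = 15
  FM-4: 3 × 5 × 3 = 45
  FM-5: 5 × 2 × 3 = 30
  FM-6: 4 × 5 × 2 = 40
  FM-7: 4 × 2 × 2 = 16
  FM-8: 1 × 2 × 3 = 6
  FM-9: 2 × 2 × 3 = 12
RPN > 4: FM-1 (125), FM-3 (15), FM-4 (45), FM-5 (30), FM-6 (40), FM-7 (16), FM-8 (6), FM-9 (12).
Sum: 125 + 15 + 45 + 30 + 40 + 16 + 6 + 12 = 289.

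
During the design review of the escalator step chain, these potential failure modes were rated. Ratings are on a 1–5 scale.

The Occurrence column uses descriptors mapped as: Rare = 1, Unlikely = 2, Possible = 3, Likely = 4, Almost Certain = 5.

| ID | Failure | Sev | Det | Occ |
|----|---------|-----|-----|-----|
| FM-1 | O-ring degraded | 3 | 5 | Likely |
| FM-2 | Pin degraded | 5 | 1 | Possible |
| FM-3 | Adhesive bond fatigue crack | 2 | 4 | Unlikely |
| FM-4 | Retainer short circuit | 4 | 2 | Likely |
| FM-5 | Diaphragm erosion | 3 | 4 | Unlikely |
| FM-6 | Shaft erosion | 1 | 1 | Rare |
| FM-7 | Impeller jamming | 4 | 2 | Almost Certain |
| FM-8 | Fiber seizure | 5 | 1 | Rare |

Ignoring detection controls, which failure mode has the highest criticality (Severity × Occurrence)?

FM-7

Criticality = Severity × Occurrence:
  FM-1: 3 × 4 = 12
  FM-2: 5 × 3 = 15
  FM-3: 2 × 2 = 4
  FM-4: 4 × 4 = 16
  FM-5: 3 × 2 = 6
  FM-6: 1 × 1 = 1
  FM-7: 4 × 5 = 20
  FM-8: 5 × 1 = 5
Highest criticality is 20 → FM-7.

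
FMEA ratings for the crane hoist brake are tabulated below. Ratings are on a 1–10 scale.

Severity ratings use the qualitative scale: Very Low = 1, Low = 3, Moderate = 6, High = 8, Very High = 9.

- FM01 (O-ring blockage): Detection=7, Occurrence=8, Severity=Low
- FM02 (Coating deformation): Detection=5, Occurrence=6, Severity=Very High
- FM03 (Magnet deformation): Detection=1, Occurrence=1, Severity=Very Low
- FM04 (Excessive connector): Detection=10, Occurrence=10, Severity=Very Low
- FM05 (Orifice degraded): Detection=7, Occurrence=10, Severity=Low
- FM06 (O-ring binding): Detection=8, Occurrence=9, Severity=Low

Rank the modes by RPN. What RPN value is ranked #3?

RPN = Severity × Occurrence × Detection:
  FM01: 3 × 8 × 7 = 168
  FM02: 9 × 6 × 5 = 270
  FM03: 1 × 1 × 1 = 1
  FM04: 1 × 10 × 10 = 100
  FM05: 3 × 10 × 7 = 210
  FM06: 3 × 9 × 8 = 216
Sorted descending: 270, 216, 210, 168, 100, 1.
The third-highest RPN is 210 (FM05).

210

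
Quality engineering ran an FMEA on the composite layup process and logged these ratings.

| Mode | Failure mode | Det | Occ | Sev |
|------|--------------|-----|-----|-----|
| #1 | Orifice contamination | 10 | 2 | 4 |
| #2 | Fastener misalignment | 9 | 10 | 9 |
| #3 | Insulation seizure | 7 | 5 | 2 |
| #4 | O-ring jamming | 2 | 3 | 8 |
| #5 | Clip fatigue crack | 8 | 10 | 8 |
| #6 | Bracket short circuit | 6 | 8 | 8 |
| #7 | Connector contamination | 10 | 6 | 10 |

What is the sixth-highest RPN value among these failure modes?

RPN = Severity × Occurrence × Detection:
  #1: 4 × 2 × 10 = 80
  #2: 9 × 10 × 9 = 810
  #3: 2 × 5 × 7 = 70
  #4: 8 × 3 × 2 = 48
  #5: 8 × 10 × 8 = 640
  #6: 8 × 8 × 6 = 384
  #7: 10 × 6 × 10 = 600
Sorted descending: 810, 640, 600, 384, 80, 70, 48.
The sixth-highest RPN is 70 (#3).

70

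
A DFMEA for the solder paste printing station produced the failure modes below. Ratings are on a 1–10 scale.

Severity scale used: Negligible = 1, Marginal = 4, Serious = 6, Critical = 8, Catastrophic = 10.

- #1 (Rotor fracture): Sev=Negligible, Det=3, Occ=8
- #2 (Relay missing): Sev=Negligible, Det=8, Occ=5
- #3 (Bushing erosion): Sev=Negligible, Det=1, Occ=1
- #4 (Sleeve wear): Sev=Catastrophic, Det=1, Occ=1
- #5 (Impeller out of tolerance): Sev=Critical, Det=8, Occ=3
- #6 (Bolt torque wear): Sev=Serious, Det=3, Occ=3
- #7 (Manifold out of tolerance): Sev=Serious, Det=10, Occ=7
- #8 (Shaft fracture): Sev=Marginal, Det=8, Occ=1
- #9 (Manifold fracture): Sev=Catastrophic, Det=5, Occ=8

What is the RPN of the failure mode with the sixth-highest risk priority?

32

RPN = Severity × Occurrence × Detection:
  #1: 1 × 8 × 3 = 24
  #2: 1 × 5 × 8 = 40
  #3: 1 × 1 × 1 = 1
  #4: 10 × 1 × 1 = 10
  #5: 8 × 3 × 8 = 192
  #6: 6 × 3 × 3 = 54
  #7: 6 × 7 × 10 = 420
  #8: 4 × 1 × 8 = 32
  #9: 10 × 8 × 5 = 400
Sorted descending: 420, 400, 192, 54, 40, 32, 24, 10, 1.
The sixth-highest RPN is 32 (#8).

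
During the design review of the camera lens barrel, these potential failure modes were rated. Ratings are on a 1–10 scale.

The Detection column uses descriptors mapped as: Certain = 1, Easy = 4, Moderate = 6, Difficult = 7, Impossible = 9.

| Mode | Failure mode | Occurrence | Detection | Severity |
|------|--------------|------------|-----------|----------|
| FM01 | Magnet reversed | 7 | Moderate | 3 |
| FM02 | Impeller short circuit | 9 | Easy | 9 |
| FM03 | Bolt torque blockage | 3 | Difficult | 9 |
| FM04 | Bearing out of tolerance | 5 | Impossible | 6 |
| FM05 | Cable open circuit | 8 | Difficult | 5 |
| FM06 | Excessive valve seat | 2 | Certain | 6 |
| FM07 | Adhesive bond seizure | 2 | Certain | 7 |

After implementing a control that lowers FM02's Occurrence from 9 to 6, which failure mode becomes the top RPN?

FM05

RPN = Severity × Occurrence × Detection:
  FM01: 3 × 7 × 6 = 126
  FM02: 9 × 9 × 4 = 324
  FM03: 9 × 3 × 7 = 189
  FM04: 6 × 5 × 9 = 270
  FM05: 5 × 8 × 7 = 280
  FM06: 6 × 2 × 1 = 12
  FM07: 7 × 2 × 1 = 14
After action: FM02 → 9 × 6 × 4 = 216.
Revised RPNs: FM05=280, FM04=270, FM02=216, FM03=189, FM01=126, FM07=14, FM06=12.
Highest is now FM05 (280).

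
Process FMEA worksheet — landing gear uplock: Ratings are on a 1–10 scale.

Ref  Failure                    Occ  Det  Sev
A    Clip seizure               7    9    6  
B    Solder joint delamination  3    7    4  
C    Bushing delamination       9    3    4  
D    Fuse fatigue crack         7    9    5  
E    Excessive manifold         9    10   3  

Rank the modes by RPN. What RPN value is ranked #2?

315

RPN = Severity × Occurrence × Detection:
  A: 6 × 7 × 9 = 378
  B: 4 × 3 × 7 = 84
  C: 4 × 9 × 3 = 108
  D: 5 × 7 × 9 = 315
  E: 3 × 9 × 10 = 270
Sorted descending: 378, 315, 270, 108, 84.
The second-highest RPN is 315 (D).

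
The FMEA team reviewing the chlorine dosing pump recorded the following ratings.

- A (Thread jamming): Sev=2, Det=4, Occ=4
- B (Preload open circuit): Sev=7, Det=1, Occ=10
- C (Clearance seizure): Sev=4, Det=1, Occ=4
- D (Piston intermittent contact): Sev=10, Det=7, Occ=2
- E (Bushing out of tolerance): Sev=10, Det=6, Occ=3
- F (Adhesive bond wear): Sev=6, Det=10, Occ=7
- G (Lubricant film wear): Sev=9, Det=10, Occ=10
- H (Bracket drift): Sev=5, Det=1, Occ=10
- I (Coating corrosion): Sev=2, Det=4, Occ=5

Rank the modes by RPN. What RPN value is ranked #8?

RPN = Severity × Occurrence × Detection:
  A: 2 × 4 × 4 = 32
  B: 7 × 10 × 1 = 70
  C: 4 × 4 × 1 = 16
  D: 10 × 2 × 7 = 140
  E: 10 × 3 × 6 = 180
  F: 6 × 7 × 10 = 420
  G: 9 × 10 × 10 = 900
  H: 5 × 10 × 1 = 50
  I: 2 × 5 × 4 = 40
Sorted descending: 900, 420, 180, 140, 70, 50, 40, 32, 16.
The eighth-highest RPN is 32 (A).

32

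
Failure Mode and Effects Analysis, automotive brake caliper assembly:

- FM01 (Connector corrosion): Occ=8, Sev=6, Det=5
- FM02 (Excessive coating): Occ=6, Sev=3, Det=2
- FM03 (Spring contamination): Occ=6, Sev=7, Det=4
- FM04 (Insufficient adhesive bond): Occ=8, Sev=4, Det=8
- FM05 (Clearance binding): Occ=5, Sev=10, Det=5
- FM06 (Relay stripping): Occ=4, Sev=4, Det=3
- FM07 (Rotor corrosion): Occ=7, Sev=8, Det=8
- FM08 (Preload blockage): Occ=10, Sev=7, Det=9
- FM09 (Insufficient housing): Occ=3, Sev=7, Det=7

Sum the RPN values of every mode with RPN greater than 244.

1584

RPN = Severity × Occurrence × Detection:
  FM01: 6 × 8 × 5 = 240
  FM02: 3 × 6 × 2 = 36
  FM03: 7 × 6 × 4 = 168
  FM04: 4 × 8 × 8 = 256
  FM05: 10 × 5 × 5 = 250
  FM06: 4 × 4 × 3 = 48
  FM07: 8 × 7 × 8 = 448
  FM08: 7 × 10 × 9 = 630
  FM09: 7 × 3 × 7 = 147
RPN > 244: FM04 (256), FM05 (250), FM07 (448), FM08 (630).
Sum: 256 + 250 + 448 + 630 = 1584.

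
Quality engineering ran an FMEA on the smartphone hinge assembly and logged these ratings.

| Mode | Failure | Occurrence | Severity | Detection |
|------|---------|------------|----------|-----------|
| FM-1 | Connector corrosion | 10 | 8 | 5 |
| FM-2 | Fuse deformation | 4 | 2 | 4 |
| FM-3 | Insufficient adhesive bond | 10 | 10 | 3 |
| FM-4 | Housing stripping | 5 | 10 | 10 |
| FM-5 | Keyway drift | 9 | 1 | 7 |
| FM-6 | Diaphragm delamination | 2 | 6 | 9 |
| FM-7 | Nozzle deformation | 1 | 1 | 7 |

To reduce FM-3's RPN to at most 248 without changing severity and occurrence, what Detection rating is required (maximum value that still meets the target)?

2

FM-3: S=10, O=10, D=3 → current RPN = 300.
Fixed product = 100. Need 100 × D ≤ 248, so D ≤ 248/100 = 2.48.
Maximum integer Detection rating = 2 (gives RPN 200; D=3 would give 300 > 248).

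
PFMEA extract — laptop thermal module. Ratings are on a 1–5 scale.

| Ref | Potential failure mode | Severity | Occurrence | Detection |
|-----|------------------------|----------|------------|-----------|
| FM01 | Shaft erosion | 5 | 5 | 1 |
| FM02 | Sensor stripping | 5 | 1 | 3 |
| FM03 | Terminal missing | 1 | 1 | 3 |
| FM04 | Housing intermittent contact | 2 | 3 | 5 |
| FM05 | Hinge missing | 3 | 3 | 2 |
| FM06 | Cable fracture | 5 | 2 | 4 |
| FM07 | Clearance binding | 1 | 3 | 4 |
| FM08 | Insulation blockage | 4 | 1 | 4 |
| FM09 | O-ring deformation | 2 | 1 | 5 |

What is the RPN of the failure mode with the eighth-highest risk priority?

RPN = Severity × Occurrence × Detection:
  FM01: 5 × 5 × 1 = 25
  FM02: 5 × 1 × 3 = 15
  FM03: 1 × 1 × 3 = 3
  FM04: 2 × 3 × 5 = 30
  FM05: 3 × 3 × 2 = 18
  FM06: 5 × 2 × 4 = 40
  FM07: 1 × 3 × 4 = 12
  FM08: 4 × 1 × 4 = 16
  FM09: 2 × 1 × 5 = 10
Sorted descending: 40, 30, 25, 18, 16, 15, 12, 10, 3.
The eighth-highest RPN is 10 (FM09).

10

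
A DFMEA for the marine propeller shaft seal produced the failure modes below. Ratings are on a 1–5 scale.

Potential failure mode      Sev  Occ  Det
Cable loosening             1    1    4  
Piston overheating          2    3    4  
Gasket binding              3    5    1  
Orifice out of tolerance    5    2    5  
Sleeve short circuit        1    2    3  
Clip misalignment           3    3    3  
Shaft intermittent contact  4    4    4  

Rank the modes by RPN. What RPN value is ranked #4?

24

RPN = Severity × Occurrence × Detection:
  Cable loosening: 1 × 1 × 4 = 4
  Piston overheating: 2 × 3 × 4 = 24
  Gasket binding: 3 × 5 × 1 = 15
  Orifice out of tolerance: 5 × 2 × 5 = 50
  Sleeve short circuit: 1 × 2 × 3 = 6
  Clip misalignment: 3 × 3 × 3 = 27
  Shaft intermittent contact: 4 × 4 × 4 = 64
Sorted descending: 64, 50, 27, 24, 15, 6, 4.
The fourth-highest RPN is 24 (Piston overheating).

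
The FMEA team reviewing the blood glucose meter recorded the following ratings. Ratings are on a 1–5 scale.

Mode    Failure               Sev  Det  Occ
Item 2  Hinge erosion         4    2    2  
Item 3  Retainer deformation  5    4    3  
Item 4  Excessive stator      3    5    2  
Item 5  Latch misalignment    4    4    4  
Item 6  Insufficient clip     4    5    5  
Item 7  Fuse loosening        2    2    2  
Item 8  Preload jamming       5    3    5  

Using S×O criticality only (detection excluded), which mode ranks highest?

Criticality = Severity × Occurrence:
  Item 2: 4 × 2 = 8
  Item 3: 5 × 3 = 15
  Item 4: 3 × 2 = 6
  Item 5: 4 × 4 = 16
  Item 6: 4 × 5 = 20
  Item 7: 2 × 2 = 4
  Item 8: 5 × 5 = 25
Highest criticality is 25 → Item 8.

Item 8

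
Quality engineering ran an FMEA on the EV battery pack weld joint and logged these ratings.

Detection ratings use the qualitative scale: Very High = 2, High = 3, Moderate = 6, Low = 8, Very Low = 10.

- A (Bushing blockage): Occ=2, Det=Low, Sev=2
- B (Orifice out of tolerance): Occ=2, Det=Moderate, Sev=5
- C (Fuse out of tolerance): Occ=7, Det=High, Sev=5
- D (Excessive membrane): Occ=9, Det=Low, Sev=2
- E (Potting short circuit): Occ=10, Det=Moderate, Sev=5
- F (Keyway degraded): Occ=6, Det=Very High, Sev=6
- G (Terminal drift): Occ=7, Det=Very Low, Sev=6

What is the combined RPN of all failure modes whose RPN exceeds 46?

RPN = Severity × Occurrence × Detection:
  A: 2 × 2 × 8 = 32
  B: 5 × 2 × 6 = 60
  C: 5 × 7 × 3 = 105
  D: 2 × 9 × 8 = 144
  E: 5 × 10 × 6 = 300
  F: 6 × 6 × 2 = 72
  G: 6 × 7 × 10 = 420
RPN > 46: B (60), C (105), D (144), E (300), F (72), G (420).
Sum: 60 + 105 + 144 + 300 + 72 + 420 = 1101.

1101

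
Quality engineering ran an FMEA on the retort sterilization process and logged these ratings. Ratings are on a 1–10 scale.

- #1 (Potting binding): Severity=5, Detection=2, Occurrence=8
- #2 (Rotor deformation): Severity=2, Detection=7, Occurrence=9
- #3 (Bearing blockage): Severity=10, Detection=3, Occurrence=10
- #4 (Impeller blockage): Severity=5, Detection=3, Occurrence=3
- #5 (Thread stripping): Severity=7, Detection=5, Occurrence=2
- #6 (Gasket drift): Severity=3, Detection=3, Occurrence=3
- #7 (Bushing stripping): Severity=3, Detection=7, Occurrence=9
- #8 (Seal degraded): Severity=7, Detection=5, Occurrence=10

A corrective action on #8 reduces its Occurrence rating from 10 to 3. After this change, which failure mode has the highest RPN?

RPN = Severity × Occurrence × Detection:
  #1: 5 × 8 × 2 = 80
  #2: 2 × 9 × 7 = 126
  #3: 10 × 10 × 3 = 300
  #4: 5 × 3 × 3 = 45
  #5: 7 × 2 × 5 = 70
  #6: 3 × 3 × 3 = 27
  #7: 3 × 9 × 7 = 189
  #8: 7 × 10 × 5 = 350
After action: #8 → 7 × 3 × 5 = 105.
Revised RPNs: #3=300, #7=189, #2=126, #8=105, #1=80, #5=70, #4=45, #6=27.
Highest is now #3 (300).

#3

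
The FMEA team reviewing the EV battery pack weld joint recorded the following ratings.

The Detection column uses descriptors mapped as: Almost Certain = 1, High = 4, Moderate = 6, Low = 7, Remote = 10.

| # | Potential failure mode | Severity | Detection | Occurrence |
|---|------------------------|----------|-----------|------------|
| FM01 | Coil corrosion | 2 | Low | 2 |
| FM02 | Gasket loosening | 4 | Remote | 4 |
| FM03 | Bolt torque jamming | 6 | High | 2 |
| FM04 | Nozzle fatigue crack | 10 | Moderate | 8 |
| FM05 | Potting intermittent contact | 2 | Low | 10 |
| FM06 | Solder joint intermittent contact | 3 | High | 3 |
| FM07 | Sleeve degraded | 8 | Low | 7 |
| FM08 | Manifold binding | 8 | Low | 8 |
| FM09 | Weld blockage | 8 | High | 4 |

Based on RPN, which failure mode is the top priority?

FM04

RPN = Severity × Occurrence × Detection:
  FM01: 2 × 2 × 7 = 28
  FM02: 4 × 4 × 10 = 160
  FM03: 6 × 2 × 4 = 48
  FM04: 10 × 8 × 6 = 480
  FM05: 2 × 10 × 7 = 140
  FM06: 3 × 3 × 4 = 36
  FM07: 8 × 7 × 7 = 392
  FM08: 8 × 8 × 7 = 448
  FM09: 8 × 4 × 4 = 128
Highest RPN is 480 → FM04.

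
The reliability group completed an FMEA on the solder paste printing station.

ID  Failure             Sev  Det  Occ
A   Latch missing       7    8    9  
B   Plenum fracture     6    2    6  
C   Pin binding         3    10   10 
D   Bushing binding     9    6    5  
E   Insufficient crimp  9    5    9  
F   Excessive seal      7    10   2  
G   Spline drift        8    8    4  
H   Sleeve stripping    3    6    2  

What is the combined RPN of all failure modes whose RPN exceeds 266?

RPN = Severity × Occurrence × Detection:
  A: 7 × 9 × 8 = 504
  B: 6 × 6 × 2 = 72
  C: 3 × 10 × 10 = 300
  D: 9 × 5 × 6 = 270
  E: 9 × 9 × 5 = 405
  F: 7 × 2 × 10 = 140
  G: 8 × 4 × 8 = 256
  H: 3 × 2 × 6 = 36
RPN > 266: A (504), C (300), D (270), E (405).
Sum: 504 + 300 + 270 + 405 = 1479.

1479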